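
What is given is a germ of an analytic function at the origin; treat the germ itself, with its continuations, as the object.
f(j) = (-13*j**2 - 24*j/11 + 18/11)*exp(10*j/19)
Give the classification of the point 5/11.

There is no denominator, hence no pole anywhere.
The factor exp(10*j/19) is entire.
So the germ continues analytically to 5/11.

The point is a regular point.


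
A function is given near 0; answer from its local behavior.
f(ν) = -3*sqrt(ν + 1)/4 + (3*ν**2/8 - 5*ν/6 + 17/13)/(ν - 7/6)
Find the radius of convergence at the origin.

The radius of convergence is 1.

Denominator factor (ν - 7/6): pole of order 1 at 7/6, modulus 7/6.
Branch term (-3/4)*sqrt(1 - ν/(-1)): its argument vanishes at ν = -1, a square-root branch point, modulus 1.
The radius of convergence is the smallest modulus among the singular points: 1.


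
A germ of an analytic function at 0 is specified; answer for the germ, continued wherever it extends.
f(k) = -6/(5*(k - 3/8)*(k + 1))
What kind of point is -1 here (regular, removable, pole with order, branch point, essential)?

The denominator factor k + 1 vanishes at -1 and appears to the power 1; the numerator there equals -6/5, nonzero, and no other factor vanishes.
Hence a pole whose order is the multiplicity, 1.

The point is a pole of order 1.


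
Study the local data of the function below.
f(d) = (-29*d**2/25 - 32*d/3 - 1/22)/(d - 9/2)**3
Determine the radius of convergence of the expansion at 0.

Denominator factor (d - 9/2)^3: pole of order 3 at 9/2, modulus 9/2.
The radius of convergence is the smallest modulus among the singular points: 9/2.

The radius of convergence is 9/2.


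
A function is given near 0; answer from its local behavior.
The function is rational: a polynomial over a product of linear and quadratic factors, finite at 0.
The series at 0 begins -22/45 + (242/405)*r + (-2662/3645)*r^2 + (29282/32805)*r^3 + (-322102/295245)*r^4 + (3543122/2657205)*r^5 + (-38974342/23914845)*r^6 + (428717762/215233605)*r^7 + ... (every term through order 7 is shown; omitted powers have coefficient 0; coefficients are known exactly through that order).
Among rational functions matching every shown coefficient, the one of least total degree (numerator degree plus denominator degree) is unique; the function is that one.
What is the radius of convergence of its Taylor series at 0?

No rational of total degree below 1 reproduces all 8 coefficients; solving the [0/1] Pade equations on them gives f(r) = -2/(5*(r + 9/11)), whose expansion matches every shown term.
Denominator factor (r + 9/11): pole of order 1 at -9/11, modulus 9/11.
The radius of convergence is the smallest modulus among the singular points: 9/11.

The radius of convergence is 9/11.


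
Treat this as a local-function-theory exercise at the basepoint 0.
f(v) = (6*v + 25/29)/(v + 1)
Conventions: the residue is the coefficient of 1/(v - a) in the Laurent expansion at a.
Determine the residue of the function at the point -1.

The residue is -149/29.

At the order-1 pole -1 set g(v) = (v - (-1))*f(v) = 6*v + 25/29.
Simple pole: residue = g(a) at a = -1, which is -149/29.


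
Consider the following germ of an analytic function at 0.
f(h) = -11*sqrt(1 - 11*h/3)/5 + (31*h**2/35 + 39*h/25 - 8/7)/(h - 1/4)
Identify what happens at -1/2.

The point is a regular point.

Denominator factors: h - 1/4 = -3/4 at h = -1/2 — none vanishes.
Branch term sqrt(1 - h/(3/11)): argument at -1/2 is 17/6, nonzero, so -1/2 is not its branch point (a point on a principal cut is still regular for the continued germ).
So the germ continues analytically to -1/2.


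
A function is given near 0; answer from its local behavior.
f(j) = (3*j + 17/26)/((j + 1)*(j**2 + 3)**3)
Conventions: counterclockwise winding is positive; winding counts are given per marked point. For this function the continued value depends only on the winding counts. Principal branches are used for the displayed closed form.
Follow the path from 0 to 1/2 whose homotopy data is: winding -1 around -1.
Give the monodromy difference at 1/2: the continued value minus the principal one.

Continued minus principal equals 0.

The function is rational, hence single-valued: continuing it around any pole returns the same value, so the difference is 0.


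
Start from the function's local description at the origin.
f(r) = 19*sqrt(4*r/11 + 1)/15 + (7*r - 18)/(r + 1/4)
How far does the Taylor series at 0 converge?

The radius of convergence is 1/4.

Denominator factor (r + 1/4): pole of order 1 at -1/4, modulus 1/4.
Branch term (19/15)*sqrt(1 - r/(-11/4)): its argument vanishes at r = -11/4, a square-root branch point, modulus 11/4.
The radius of convergence is the smallest modulus among the singular points: 1/4.


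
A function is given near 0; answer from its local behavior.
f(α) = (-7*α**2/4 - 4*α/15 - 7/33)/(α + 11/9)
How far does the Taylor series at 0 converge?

Denominator factor (α + 11/9): pole of order 1 at -11/9, modulus 11/9.
The radius of convergence is the smallest modulus among the singular points: 11/9.

The radius of convergence is 11/9.


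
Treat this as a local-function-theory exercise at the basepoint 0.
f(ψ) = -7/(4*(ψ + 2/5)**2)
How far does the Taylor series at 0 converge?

The radius of convergence is 2/5.

Denominator factor (ψ + 2/5)^2: pole of order 2 at -2/5, modulus 2/5.
The radius of convergence is the smallest modulus among the singular points: 2/5.


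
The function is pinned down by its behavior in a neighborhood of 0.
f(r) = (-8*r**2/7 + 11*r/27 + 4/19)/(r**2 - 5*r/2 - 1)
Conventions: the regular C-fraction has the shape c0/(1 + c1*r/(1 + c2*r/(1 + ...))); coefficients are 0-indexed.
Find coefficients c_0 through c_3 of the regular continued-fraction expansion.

The regular C-fraction coefficients are [-4/19, 61/108, -272341/46116, 804900780/116289607].

Taylor coefficients (expand at 0): a_0 = -4/19, a_1 = 61/513, a_2 = 4561/7182, a_3 = -21097/14364.
c0 = a_0 = -4/19. Peel one level at a time: if S = 1 + c*r/S' with S'(0) = 1, then c is the r-coefficient of S and S' = c*r/(S - 1).
S_1 = c0/f = 1 + (61/108)*r + (272341/81648)*r^2 + ...; c1 = 61/108.
S_2 = c1*r/(S_1 - 1) = 1 + (-272341/46116)*r + (7452785/182329)*r^2 + ...; c2 = -272341/46116.
S_3 = c2*r/(S_2 - 1) = 1 + (804900780/116289607)*r + ...; c3 = 804900780/116289607.


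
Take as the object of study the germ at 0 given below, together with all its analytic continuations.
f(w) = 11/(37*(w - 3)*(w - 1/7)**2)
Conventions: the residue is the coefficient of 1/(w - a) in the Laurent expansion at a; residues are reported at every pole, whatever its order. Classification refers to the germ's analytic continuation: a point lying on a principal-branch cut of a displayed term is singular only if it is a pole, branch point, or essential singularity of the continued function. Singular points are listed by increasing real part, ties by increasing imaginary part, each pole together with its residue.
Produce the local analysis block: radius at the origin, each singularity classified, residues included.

Radius of convergence at 0: 1/7.
At 1/7: a pole of order 2; residue -539/14800.
At 3: a pole of order 1; residue 539/14800.

Denominator factor (w - 1/7)^2: pole of order 2 at 1/7, modulus 1/7.
Denominator factor (w - 3): pole of order 1 at 3, modulus 3.
The radius of convergence is the smallest modulus among the singular points: 1/7.
At the order-2 pole 1/7 set g(w) = (w - (1/7))^2*f(w) = 11/(37*(w - 3)).
Order-2 pole: residue = g'(a); g'(1/7) = -539/14800, so the residue is -539/14800.
At the order-1 pole 3 set g(w) = (w - (3))*f(w) = 11/(37*(w - 1/7)**2).
Simple pole: residue = g(a) at a = 3, which is 539/14800.
List the singular points by increasing real part (a conjugate pair: the negative imaginary part first).


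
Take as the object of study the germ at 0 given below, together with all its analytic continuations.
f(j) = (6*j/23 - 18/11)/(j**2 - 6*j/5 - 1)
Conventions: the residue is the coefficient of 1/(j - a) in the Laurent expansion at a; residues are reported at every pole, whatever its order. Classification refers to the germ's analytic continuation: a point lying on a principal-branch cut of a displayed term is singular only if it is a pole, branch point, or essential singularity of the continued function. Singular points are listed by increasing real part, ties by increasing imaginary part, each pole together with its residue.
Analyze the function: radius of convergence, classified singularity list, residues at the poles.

Denominator factor (j**2 - 6*j/5 - 1): discriminant 136/25, real irrational roots 3/5 + (1/5)*sqrt(34) and 3/5 - (1/5)*sqrt(34); poles of order 1, moduli 3/5 + (1/5)*sqrt(34) and -3/5 + (1/5)*sqrt(34).
The radius of convergence is the smallest modulus among the singular points: -3/5 + (1/5)*sqrt(34).
The factor j**2 - 6*j/5 - 1 splits as (j - a)(j - a') with a = 3/5 - (1/5)*sqrt(34), a' = 3/5 + (1/5)*sqrt(34). At the order-1 pole a set g(j) = (j - a)*f(j) = [6*j/23 - 18/11] / (j - a').
Simple pole: residue = g(a) at a = 3/5 - (1/5)*sqrt(34), which is 3/23 + (468/4301)*sqrt(34).
The factor j**2 - 6*j/5 - 1 splits as (j - a)(j - a') with a = 3/5 + (1/5)*sqrt(34), a' = 3/5 - (1/5)*sqrt(34). At the order-1 pole a set g(j) = (j - a)*f(j) = [6*j/23 - 18/11] / (j - a').
Simple pole: residue = g(a) at a = 3/5 + (1/5)*sqrt(34), which is 3/23 - (468/4301)*sqrt(34).
List the singular points by increasing real part (a conjugate pair: the negative imaginary part first).

Radius of convergence at 0: -3/5 + (1/5)*sqrt(34).
At 3/5 - (1/5)*sqrt(34): a pole of order 1; residue 3/23 + (468/4301)*sqrt(34).
At 3/5 + (1/5)*sqrt(34): a pole of order 1; residue 3/23 - (468/4301)*sqrt(34).


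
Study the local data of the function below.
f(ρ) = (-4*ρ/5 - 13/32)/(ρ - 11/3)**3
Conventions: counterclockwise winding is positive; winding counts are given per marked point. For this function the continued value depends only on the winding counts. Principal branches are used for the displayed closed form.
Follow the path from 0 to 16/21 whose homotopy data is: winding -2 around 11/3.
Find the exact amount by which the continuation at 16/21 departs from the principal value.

Continued minus principal equals 0.

The function is rational, hence single-valued: continuing it around any pole returns the same value, so the difference is 0.


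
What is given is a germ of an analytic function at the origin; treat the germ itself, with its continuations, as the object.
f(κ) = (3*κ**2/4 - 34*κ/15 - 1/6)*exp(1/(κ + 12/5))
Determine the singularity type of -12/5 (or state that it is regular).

The exponent 1/(κ - (-12/5)) has a pole at -12/5, so exp(1/(κ - (-12/5))) takes every nonzero value near it: an essential singularity (not a pole of any order).

The point is an essential singularity.


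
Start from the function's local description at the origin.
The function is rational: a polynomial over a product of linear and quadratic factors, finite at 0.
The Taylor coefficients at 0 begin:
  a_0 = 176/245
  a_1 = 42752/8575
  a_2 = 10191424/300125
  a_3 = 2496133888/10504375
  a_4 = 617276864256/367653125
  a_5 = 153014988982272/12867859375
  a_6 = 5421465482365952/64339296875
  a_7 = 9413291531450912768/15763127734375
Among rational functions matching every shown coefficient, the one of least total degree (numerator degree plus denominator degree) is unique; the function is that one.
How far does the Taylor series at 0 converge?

The radius of convergence is 9/2 - sqrt(19).

No rational of total degree below 5 reproduces all 8 coefficients; solving the [1/4] Pade equations on them gives f(γ) = (11/16 - 7*γ/4)/((γ - 7/8)**2*(γ**2 - 9*γ + 5/4)), whose expansion matches every shown term.
Denominator factor (γ - 7/8)^2: pole of order 2 at 7/8, modulus 7/8.
Denominator factor (γ**2 - 9*γ + 5/4): discriminant 76, real irrational roots 9/2 + sqrt(19) and 9/2 - sqrt(19); poles of order 1, moduli 9/2 + sqrt(19) and 9/2 - sqrt(19).
The radius of convergence is the smallest modulus among the singular points: 9/2 - sqrt(19).


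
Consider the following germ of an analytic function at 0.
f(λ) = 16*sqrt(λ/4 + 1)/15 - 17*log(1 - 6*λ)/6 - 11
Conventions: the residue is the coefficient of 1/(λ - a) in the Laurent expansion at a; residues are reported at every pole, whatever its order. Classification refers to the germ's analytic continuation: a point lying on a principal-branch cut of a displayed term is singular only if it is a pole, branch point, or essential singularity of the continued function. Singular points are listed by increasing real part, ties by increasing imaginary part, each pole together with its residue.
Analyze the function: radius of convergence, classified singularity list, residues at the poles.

Radius of convergence at 0: 1/6.
At -4: an algebraic (square-root) branch point.
At 1/6: a logarithmic branch point.

Branch term (-17/6)*log(1 - λ/(1/6)): its argument vanishes at λ = 1/6, a logarithmic branch point, modulus 1/6.
Branch term (16/15)*sqrt(1 - λ/(-4)): its argument vanishes at λ = -4, a square-root branch point, modulus 4.
The radius of convergence is the smallest modulus among the singular points: 1/6.
List the singular points by increasing real part (a conjugate pair: the negative imaginary part first).


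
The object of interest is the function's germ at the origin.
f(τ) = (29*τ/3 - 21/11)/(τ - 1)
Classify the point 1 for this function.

The denominator factor τ - 1 vanishes at 1 and appears to the power 1; the numerator there equals 256/33, nonzero, and no other factor vanishes.
Hence a pole whose order is the multiplicity, 1.

The point is a pole of order 1.


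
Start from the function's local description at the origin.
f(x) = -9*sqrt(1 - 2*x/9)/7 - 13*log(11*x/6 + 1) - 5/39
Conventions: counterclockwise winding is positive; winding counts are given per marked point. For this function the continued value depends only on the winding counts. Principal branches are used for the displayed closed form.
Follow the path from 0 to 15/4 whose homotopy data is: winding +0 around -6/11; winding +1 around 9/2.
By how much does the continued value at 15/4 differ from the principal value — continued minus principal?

Continued minus principal equals (3/7)*sqrt(6).

The rational part is single-valued and drops out of the difference; each branch term changes only by its own monodromy.
(-13)*log(1 - x/(-6/11)): winding 0 around -6/11, so this term returns to its principal value, contribution 0.
(-9/7)*sqrt(1 - x/(9/2)): winding +1 is odd, the square root flips sign, contributing -2*(-9/7)*sqrt(1 - (15/4)/(9/2)) = -2*(-9/7)*sqrt(1/6) = (3/7)*sqrt(6).
Summing the contributions at x = 15/4 gives (3/7)*sqrt(6).


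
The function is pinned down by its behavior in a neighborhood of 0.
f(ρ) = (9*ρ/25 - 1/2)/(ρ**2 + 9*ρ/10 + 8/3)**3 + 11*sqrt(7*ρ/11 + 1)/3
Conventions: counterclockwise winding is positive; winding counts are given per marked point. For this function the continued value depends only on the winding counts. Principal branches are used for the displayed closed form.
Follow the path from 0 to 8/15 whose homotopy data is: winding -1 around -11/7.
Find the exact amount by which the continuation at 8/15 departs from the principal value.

Continued minus principal equals -(2/45)*sqrt(36465).

The rational part is single-valued and drops out of the difference; each branch term changes only by its own monodromy.
(11/3)*sqrt(1 - ρ/(-11/7)): winding -1 is odd, the square root flips sign, contributing -2*(11/3)*sqrt(1 - (8/15)/(-11/7)) = -2*(11/3)*sqrt(221/165) = -(2/45)*sqrt(36465).
Summing the contributions at ρ = 8/15 gives -(2/45)*sqrt(36465).


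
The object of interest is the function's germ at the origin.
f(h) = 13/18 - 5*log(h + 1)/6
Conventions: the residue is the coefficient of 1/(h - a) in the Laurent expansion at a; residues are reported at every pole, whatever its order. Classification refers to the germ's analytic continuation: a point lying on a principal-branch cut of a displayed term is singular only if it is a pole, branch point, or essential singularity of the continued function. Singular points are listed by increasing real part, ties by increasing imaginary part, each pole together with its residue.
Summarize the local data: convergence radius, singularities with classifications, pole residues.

Branch term (-5/6)*log(1 - h/(-1)): its argument vanishes at h = -1, a logarithmic branch point, modulus 1.
The radius of convergence is the smallest modulus among the singular points: 1.

Radius of convergence at 0: 1.
At -1: a logarithmic branch point.


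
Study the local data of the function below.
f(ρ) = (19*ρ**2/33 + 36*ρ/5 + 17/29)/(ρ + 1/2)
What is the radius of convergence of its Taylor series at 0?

The radius of convergence is 1/2.

Denominator factor (ρ + 1/2): pole of order 1 at -1/2, modulus 1/2.
The radius of convergence is the smallest modulus among the singular points: 1/2.


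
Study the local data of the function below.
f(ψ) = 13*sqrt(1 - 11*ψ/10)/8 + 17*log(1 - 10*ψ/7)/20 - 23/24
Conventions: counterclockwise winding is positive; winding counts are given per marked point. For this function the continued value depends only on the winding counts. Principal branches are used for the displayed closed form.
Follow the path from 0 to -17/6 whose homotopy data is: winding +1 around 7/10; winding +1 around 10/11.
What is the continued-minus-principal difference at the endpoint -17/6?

The rational part is single-valued and drops out of the difference; each branch term changes only by its own monodromy.
(13/8)*sqrt(1 - ψ/(10/11)): winding +1 is odd, the square root flips sign, contributing -2*(13/8)*sqrt(1 - (-17/6)/(10/11)) = -2*(13/8)*sqrt(247/60) = -(13/120)*sqrt(3705).
(17/20)*log(1 - ψ/(7/10)): each positive loop around 7/10 adds 2*pi*i to the log, so winding +1 contributes (17/20)*(1)*2*pi*i = (17/10)*pi*i.
Summing the contributions at ψ = -17/6 gives (-(13/120)*sqrt(3705)) + ((17/10)*pi)*i.

Continued minus principal equals (-(13/120)*sqrt(3705)) + ((17/10)*pi)*i.


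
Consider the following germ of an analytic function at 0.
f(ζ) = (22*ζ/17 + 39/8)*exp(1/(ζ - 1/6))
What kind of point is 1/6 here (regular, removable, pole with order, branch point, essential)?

The point is an essential singularity.

The exponent 1/(ζ - (1/6)) has a pole at 1/6, so exp(1/(ζ - (1/6))) takes every nonzero value near it: an essential singularity (not a pole of any order).


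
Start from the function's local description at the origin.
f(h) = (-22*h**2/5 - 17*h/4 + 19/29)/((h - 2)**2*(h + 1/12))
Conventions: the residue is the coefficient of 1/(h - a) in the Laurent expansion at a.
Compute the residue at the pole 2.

The residue is -419187/90625.

At the order-2 pole 2 set g(h) = (h - (2))^2*f(h) = (-22*h**2/5 - 17*h/4 + 19/29)/(h + 1/12).
Order-2 pole: residue = g'(a); g'(2) = -419187/90625, so the residue is -419187/90625.


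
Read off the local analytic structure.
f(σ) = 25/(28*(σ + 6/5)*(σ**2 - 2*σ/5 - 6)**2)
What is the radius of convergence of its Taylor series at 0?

The radius of convergence is 6/5.

Denominator factor (σ**2 - 2*σ/5 - 6)^2: discriminant 604/25, real irrational roots 1/5 + (1/5)*sqrt(151) and 1/5 - (1/5)*sqrt(151); poles of order 2, moduli 1/5 + (1/5)*sqrt(151) and -1/5 + (1/5)*sqrt(151).
Denominator factor (σ + 6/5): pole of order 1 at -6/5, modulus 6/5.
The radius of convergence is the smallest modulus among the singular points: 6/5.


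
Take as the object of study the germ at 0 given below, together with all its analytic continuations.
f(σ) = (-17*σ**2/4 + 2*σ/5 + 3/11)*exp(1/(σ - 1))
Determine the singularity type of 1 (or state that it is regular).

The point is an essential singularity.

The exponent 1/(σ - (1)) has a pole at 1, so exp(1/(σ - (1))) takes every nonzero value near it: an essential singularity (not a pole of any order).


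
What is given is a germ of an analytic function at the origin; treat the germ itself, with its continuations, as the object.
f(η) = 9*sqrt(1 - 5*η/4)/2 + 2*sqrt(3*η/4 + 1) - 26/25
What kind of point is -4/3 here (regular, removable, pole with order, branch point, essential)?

The term (2)*sqrt(1 - η/(-4/3)) has argument 1 - -4/3/(-4/3) = 0 at -4/3: a square-root (algebraic, two-sheeted) branch point; the remaining terms are analytic or single-valued there.

The point is an algebraic (square-root) branch point.


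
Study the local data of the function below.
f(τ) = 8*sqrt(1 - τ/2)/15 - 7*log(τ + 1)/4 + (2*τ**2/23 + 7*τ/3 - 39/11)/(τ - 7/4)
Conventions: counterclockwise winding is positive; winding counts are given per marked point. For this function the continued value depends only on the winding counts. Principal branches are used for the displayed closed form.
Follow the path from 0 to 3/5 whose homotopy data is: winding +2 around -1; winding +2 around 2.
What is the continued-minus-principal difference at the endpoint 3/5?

The rational part is single-valued and drops out of the difference; each branch term changes only by its own monodromy.
(8/15)*sqrt(1 - τ/(2)): winding +2 is even, the square root returns to the same sheet, contribution 0.
(-7/4)*log(1 - τ/(-1)): each positive loop around -1 adds 2*pi*i to the log, so winding +2 contributes (-7/4)*(2)*2*pi*i = -(7)*pi*i.
Summing the contributions at τ = 3/5 gives -(7)*pi*i.

Continued minus principal equals -(7)*pi*i.


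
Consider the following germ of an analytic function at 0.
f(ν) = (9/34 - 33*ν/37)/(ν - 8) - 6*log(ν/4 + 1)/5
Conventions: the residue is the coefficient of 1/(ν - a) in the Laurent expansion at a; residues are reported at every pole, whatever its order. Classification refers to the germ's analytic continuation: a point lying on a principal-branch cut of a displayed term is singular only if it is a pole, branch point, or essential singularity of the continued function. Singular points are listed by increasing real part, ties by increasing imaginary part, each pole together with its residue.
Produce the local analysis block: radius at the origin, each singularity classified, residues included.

Denominator factor (ν - 8): pole of order 1 at 8, modulus 8.
Branch term (-6/5)*log(1 - ν/(-4)): its argument vanishes at ν = -4, a logarithmic branch point, modulus 4.
The radius of convergence is the smallest modulus among the singular points: 4.
The branch term is analytic at 8 and contributes nothing to the residue; only the rational part matters.
At the order-1 pole 8 set g(ν) = (ν - (8))*(rational part) = 9/34 - 33*ν/37.
Simple pole: residue = g(a) at a = 8, which is -8643/1258.
List the singular points by increasing real part (a conjugate pair: the negative imaginary part first).

Radius of convergence at 0: 4.
At -4: a logarithmic branch point.
At 8: a pole of order 1; residue -8643/1258.


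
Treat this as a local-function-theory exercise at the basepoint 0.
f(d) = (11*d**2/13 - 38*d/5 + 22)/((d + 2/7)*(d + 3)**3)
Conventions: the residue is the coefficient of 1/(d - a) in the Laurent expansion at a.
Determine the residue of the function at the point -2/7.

At the order-1 pole -2/7 set g(d) = (d - (-2/7))*f(d) = (11*d**2/13 - 38*d/5 + 22)/(d + 3)**3.
Simple pole: residue = g(a) at a = -2/7, which is 540442/445835.

The residue is 540442/445835.


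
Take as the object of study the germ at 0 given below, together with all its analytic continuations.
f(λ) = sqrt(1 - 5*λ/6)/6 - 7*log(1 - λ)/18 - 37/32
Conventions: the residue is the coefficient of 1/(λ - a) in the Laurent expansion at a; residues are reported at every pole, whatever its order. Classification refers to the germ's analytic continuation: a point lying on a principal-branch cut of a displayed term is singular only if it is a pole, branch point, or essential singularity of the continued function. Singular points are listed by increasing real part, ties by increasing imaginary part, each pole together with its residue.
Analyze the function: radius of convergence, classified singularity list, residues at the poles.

Radius of convergence at 0: 1.
At 1: a logarithmic branch point.
At 6/5: an algebraic (square-root) branch point.

Branch term (-7/18)*log(1 - λ/(1)): its argument vanishes at λ = 1, a logarithmic branch point, modulus 1.
Branch term (1/6)*sqrt(1 - λ/(6/5)): its argument vanishes at λ = 6/5, a square-root branch point, modulus 6/5.
The radius of convergence is the smallest modulus among the singular points: 1.
List the singular points by increasing real part (a conjugate pair: the negative imaginary part first).


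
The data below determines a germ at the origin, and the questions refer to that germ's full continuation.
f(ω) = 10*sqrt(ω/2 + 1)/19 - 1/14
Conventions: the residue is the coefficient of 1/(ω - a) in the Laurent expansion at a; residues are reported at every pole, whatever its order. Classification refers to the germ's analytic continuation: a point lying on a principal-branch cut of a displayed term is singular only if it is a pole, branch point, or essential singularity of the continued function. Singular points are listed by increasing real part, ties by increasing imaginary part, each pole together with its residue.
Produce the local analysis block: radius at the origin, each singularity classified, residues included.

Radius of convergence at 0: 2.
At -2: an algebraic (square-root) branch point.

Branch term (10/19)*sqrt(1 - ω/(-2)): its argument vanishes at ω = -2, a square-root branch point, modulus 2.
The radius of convergence is the smallest modulus among the singular points: 2.


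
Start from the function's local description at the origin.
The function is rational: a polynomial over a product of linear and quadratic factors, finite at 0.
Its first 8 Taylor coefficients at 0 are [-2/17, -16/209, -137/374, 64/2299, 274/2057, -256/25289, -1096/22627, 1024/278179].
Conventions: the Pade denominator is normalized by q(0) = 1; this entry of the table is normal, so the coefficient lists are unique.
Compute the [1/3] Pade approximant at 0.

The Pade approximant has numerator coefficients [-2/17, 1345458385/6806638432]; denominator coefficients [1, -8930817/3831488, -8412827/5268296, 1438593417/168585472].

Taylor coefficients needed (read off): a_0 = -2/17, a_1 = -16/209, a_2 = -137/374, a_3 = 64/2299, a_4 = 274/2057.
Write the denominator as Q(δ) = 1 + q1*δ + q2*δ^2 + q3*δ^3. Requiring Q*f - P = O(δ^5) with deg P <= 1 kills the coefficients of δ^2..δ^4 in Q*f:
  δ^2: a_2 + q1*a_1 + q2*a_0 = 0, i.e. -137/374 + (-16/209)*q1 + (-2/17)*q2 = 0.
  δ^3: a_3 + q1*a_2 + q2*a_1 + q3*a_0 = 0, i.e. 64/2299 + (-137/374)*q1 + (-16/209)*q2 + (-2/17)*q3 = 0.
  δ^4: a_4 + q1*a_3 + q2*a_2 + q3*a_1 = 0, i.e. 274/2057 + (64/2299)*q1 + (-137/374)*q2 + (-16/209)*q3 = 0.
Solving this linear system: q1 = -8930817/3831488, q2 = -8412827/5268296, q3 = 1438593417/168585472.
The numerator is Q*f truncated at degree 1: P0 = a_0 = -2/17; P1 = a_1 + q1*a_0 = 1345458385/6806638432.


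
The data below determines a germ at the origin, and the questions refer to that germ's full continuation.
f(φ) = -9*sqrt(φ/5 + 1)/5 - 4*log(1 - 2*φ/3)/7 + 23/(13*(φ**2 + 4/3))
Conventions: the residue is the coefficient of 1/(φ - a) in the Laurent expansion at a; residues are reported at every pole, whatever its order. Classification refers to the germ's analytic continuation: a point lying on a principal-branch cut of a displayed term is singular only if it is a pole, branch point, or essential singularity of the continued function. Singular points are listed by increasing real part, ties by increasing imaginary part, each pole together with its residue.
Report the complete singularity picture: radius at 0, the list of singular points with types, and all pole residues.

Radius of convergence at 0: (2/3)*sqrt(3).
At -5: an algebraic (square-root) branch point.
At -((2/3)*sqrt(3))*i: a pole of order 1; residue ((23/52)*sqrt(3))*i.
At ((2/3)*sqrt(3))*i: a pole of order 1; residue -((23/52)*sqrt(3))*i.
At 3/2: a logarithmic branch point.

Denominator factor (φ**2 + 4/3): discriminant -16/3, complex-conjugate roots ((2/3)*sqrt(3))*i and -((2/3)*sqrt(3))*i; poles of order 1, moduli (2/3)*sqrt(3) and (2/3)*sqrt(3).
Branch term (-4/7)*log(1 - φ/(3/2)): its argument vanishes at φ = 3/2, a logarithmic branch point, modulus 3/2.
Branch term (-9/5)*sqrt(1 - φ/(-5)): its argument vanishes at φ = -5, a square-root branch point, modulus 5.
The radius of convergence is the smallest modulus among the singular points: (2/3)*sqrt(3).
The branch terms are analytic at -((2/3)*sqrt(3))*i and contribute nothing to the residue; only the rational part matters.
The factor φ**2 + 4/3 splits as (φ - a)(φ - a') with a = -((2/3)*sqrt(3))*i, a' = ((2/3)*sqrt(3))*i. At the order-1 pole a set g(φ) = (φ - a)*(rational part) = [23/13] / (φ - a').
Simple pole: residue = g(a) at a = -((2/3)*sqrt(3))*i, which is ((23/52)*sqrt(3))*i.
The branch terms are analytic at ((2/3)*sqrt(3))*i and contribute nothing to the residue; only the rational part matters.
The factor φ**2 + 4/3 splits as (φ - a)(φ - a') with a = ((2/3)*sqrt(3))*i, a' = -((2/3)*sqrt(3))*i. At the order-1 pole a set g(φ) = (φ - a)*(rational part) = [23/13] / (φ - a').
Simple pole: residue = g(a) at a = ((2/3)*sqrt(3))*i, which is -((23/52)*sqrt(3))*i.
List the singular points by increasing real part (a conjugate pair: the negative imaginary part first).


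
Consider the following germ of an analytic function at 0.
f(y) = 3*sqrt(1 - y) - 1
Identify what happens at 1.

The point is an algebraic (square-root) branch point.

The term (3)*sqrt(1 - y/(1)) has argument 1 - 1/(1) = 0 at 1: a square-root (algebraic, two-sheeted) branch point; the remaining terms are analytic or single-valued there.


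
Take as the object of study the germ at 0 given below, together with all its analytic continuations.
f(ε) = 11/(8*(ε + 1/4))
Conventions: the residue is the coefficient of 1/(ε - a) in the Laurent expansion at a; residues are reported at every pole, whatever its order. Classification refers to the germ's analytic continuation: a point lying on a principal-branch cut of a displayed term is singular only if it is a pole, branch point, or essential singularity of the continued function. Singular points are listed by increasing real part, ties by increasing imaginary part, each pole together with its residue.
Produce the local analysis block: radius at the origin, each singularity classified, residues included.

Radius of convergence at 0: 1/4.
At -1/4: a pole of order 1; residue 11/8.

Denominator factor (ε + 1/4): pole of order 1 at -1/4, modulus 1/4.
The radius of convergence is the smallest modulus among the singular points: 1/4.
At the order-1 pole -1/4 set g(ε) = (ε - (-1/4))*f(ε) = 11/8.
Simple pole: residue = g(a) at a = -1/4, which is 11/8.


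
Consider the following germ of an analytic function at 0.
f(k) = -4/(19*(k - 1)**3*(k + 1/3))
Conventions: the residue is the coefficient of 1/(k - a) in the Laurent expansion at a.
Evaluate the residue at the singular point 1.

At the order-3 pole 1 set g(k) = (k - (1))^3*f(k) = -4/(19*(k + 1/3)).
Order-3 pole: residue = g''(a)/2; g''(1) = -27/152, so the residue is -27/304.

The residue is -27/304.


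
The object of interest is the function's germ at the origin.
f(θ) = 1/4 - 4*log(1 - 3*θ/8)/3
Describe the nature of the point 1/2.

There is no denominator, hence no pole anywhere.
Branch term log(1 - θ/(8/3)): argument at 1/2 is 13/16, nonzero, so 1/2 is not its branch point (a point on a principal cut is still regular for the continued germ).
So the germ continues analytically to 1/2.

The point is a regular point.


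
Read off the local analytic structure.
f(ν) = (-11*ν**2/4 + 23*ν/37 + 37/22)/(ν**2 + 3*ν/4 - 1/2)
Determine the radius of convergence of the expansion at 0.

Denominator factor (ν**2 + 3*ν/4 - 1/2): discriminant 41/16, real irrational roots -3/8 + (1/8)*sqrt(41) and -3/8 - (1/8)*sqrt(41); poles of order 1, moduli -3/8 + (1/8)*sqrt(41) and 3/8 + (1/8)*sqrt(41).
The radius of convergence is the smallest modulus among the singular points: -3/8 + (1/8)*sqrt(41).

The radius of convergence is -3/8 + (1/8)*sqrt(41).


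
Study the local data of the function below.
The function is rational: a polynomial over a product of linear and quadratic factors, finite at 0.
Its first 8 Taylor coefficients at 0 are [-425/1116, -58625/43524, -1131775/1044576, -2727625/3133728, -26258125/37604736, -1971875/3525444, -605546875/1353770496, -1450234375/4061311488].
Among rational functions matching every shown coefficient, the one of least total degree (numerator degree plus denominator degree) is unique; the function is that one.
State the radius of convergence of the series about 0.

No rational of total degree below 4 reproduces all 8 coefficients; solving the [2/2] Pade equations on them gives f(z) = (31*z**2/24 - 40*z/39 - 17/31)/(z - 6/5)**2, whose expansion matches every shown term.
Denominator factor (z - 6/5)^2: pole of order 2 at 6/5, modulus 6/5.
The radius of convergence is the smallest modulus among the singular points: 6/5.

The radius of convergence is 6/5.


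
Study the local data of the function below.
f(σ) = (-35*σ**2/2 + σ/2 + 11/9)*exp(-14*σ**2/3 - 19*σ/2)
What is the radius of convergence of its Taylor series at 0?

The factor exp(-14*σ**2/3 - 19*σ/2) is entire and contributes no finite singular point.
The polynomial part has no poles.
No finite singular points: the Taylor series at 0 converges everywhere.

The radius of convergence is infinite.


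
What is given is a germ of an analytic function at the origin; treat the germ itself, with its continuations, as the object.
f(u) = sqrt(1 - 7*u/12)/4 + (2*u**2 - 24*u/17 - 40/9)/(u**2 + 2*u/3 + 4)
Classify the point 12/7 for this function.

The term (1/4)*sqrt(1 - u/(12/7)) has argument 1 - 12/7/(12/7) = 0 at 12/7: a square-root (algebraic, two-sheeted) branch point; the remaining terms are analytic or single-valued there.

The point is an algebraic (square-root) branch point.


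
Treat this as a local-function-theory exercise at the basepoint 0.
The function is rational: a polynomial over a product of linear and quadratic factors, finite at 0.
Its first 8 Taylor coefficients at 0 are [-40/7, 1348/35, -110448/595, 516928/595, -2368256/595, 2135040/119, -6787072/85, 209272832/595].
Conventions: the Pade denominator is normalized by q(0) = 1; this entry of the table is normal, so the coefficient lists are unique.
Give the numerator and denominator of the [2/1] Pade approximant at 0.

Taylor coefficients needed (read off): a_0 = -40/7, a_1 = 1348/35, a_2 = -110448/595, a_3 = 516928/595.
Write the denominator as Q(ω) = 1 + q1*ω. Requiring Q*f - P = O(ω^4) with deg P <= 2 kills the coefficients of ω^3..ω^3 in Q*f:
  ω^3: a_3 + q1*a_2 = 0, i.e. 516928/595 + (-110448/595)*q1 = 0.
Solving this linear system: q1 = 32308/6903.
The numerator is Q*f truncated at degree 2: P0 = a_0 = -40/7; P1 = a_1 + q1*a_0 = 2843644/241605; P2 = a_2 + q1*a_1 = -22052416/4107285.

The Pade approximant has numerator coefficients [-40/7, 2843644/241605, -22052416/4107285]; denominator coefficients [1, 32308/6903].


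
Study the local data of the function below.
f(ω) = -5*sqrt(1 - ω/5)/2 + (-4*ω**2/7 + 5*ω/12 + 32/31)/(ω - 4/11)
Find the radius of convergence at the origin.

The radius of convergence is 4/11.

Denominator factor (ω - 4/11): pole of order 1 at 4/11, modulus 4/11.
Branch term (-5/2)*sqrt(1 - ω/(5)): its argument vanishes at ω = 5, a square-root branch point, modulus 5.
The radius of convergence is the smallest modulus among the singular points: 4/11.


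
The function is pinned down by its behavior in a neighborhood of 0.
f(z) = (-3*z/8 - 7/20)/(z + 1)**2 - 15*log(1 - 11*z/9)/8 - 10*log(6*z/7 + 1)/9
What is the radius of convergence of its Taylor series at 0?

The radius of convergence is 9/11.

Denominator factor (z + 1)^2: pole of order 2 at -1, modulus 1.
Branch term (-15/8)*log(1 - z/(9/11)): its argument vanishes at z = 9/11, a logarithmic branch point, modulus 9/11.
Branch term (-10/9)*log(1 - z/(-7/6)): its argument vanishes at z = -7/6, a logarithmic branch point, modulus 7/6.
The radius of convergence is the smallest modulus among the singular points: 9/11.


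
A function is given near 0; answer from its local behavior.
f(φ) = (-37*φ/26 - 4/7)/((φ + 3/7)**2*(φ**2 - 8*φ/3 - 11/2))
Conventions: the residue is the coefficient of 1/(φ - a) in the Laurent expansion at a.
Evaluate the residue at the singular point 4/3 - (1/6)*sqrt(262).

The factor φ**2 - 8*φ/3 - 11/2 splits as (φ - a)(φ - a') with a = 4/3 - (1/6)*sqrt(262), a' = 4/3 + (1/6)*sqrt(262). At the order-1 pole a set g(φ) = (φ - a)*f(φ) = [(-37*φ/26 - 4/7)/(φ + 3/7)**2] / (φ - a').
Simple pole: residue = g(a) at a = 4/3 - (1/6)*sqrt(262), which is -2275315/13047918 - (6103517/854638629)*sqrt(262).

The residue is -2275315/13047918 - (6103517/854638629)*sqrt(262).


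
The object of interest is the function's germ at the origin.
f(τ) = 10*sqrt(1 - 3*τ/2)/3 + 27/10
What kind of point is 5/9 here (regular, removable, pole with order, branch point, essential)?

There is no denominator, hence no pole anywhere.
Branch term sqrt(1 - τ/(2/3)): argument at 5/9 is 1/6, nonzero, so 5/9 is not its branch point (a point on a principal cut is still regular for the continued germ).
So the germ continues analytically to 5/9.

The point is a regular point.


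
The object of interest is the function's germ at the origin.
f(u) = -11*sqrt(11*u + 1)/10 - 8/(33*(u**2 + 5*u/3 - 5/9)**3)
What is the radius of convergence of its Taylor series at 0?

The radius of convergence is 1/11.

Denominator factor (u**2 + 5*u/3 - 5/9)^3: discriminant 5, real irrational roots -5/6 + (1/2)*sqrt(5) and -5/6 - (1/2)*sqrt(5); poles of order 3, moduli -5/6 + (1/2)*sqrt(5) and 5/6 + (1/2)*sqrt(5).
Branch term (-11/10)*sqrt(1 - u/(-1/11)): its argument vanishes at u = -1/11, a square-root branch point, modulus 1/11.
The radius of convergence is the smallest modulus among the singular points: 1/11.


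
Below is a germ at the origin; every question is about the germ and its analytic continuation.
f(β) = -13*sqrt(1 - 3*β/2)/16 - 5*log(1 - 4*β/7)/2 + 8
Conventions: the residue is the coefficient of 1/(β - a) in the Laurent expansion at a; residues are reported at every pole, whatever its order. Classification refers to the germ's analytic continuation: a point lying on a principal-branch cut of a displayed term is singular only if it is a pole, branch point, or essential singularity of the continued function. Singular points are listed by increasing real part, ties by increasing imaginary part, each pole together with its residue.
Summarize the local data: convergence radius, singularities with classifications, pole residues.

Branch term (-13/16)*sqrt(1 - β/(2/3)): its argument vanishes at β = 2/3, a square-root branch point, modulus 2/3.
Branch term (-5/2)*log(1 - β/(7/4)): its argument vanishes at β = 7/4, a logarithmic branch point, modulus 7/4.
The radius of convergence is the smallest modulus among the singular points: 2/3.
List the singular points by increasing real part (a conjugate pair: the negative imaginary part first).

Radius of convergence at 0: 2/3.
At 2/3: an algebraic (square-root) branch point.
At 7/4: a logarithmic branch point.


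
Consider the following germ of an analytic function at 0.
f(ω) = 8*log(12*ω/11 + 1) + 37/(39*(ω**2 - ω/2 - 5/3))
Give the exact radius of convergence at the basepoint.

The radius of convergence is 11/12.

Denominator factor (ω**2 - ω/2 - 5/3): discriminant 83/12, real irrational roots 1/4 + (1/12)*sqrt(249) and 1/4 - (1/12)*sqrt(249); poles of order 1, moduli 1/4 + (1/12)*sqrt(249) and -1/4 + (1/12)*sqrt(249).
Branch term (8)*log(1 - ω/(-11/12)): its argument vanishes at ω = -11/12, a logarithmic branch point, modulus 11/12.
The radius of convergence is the smallest modulus among the singular points: 11/12.


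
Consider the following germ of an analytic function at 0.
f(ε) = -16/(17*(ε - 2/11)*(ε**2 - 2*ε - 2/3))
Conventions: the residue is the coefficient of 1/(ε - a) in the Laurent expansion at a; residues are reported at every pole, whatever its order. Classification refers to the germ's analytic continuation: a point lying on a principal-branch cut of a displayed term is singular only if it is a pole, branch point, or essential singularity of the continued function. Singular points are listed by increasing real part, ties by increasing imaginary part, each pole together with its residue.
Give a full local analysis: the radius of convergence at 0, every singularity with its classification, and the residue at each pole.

Radius of convergence at 0: 2/11.
At 1 - (1/3)*sqrt(15): a pole of order 1; residue -1452/3077 - (1188/15385)*sqrt(15).
At 2/11: a pole of order 1; residue 2904/3077.
At 1 + (1/3)*sqrt(15): a pole of order 1; residue -1452/3077 + (1188/15385)*sqrt(15).

Denominator factor (ε - 2/11): pole of order 1 at 2/11, modulus 2/11.
Denominator factor (ε**2 - 2*ε - 2/3): discriminant 20/3, real irrational roots 1 + (1/3)*sqrt(15) and 1 - (1/3)*sqrt(15); poles of order 1, moduli 1 + (1/3)*sqrt(15) and -1 + (1/3)*sqrt(15).
The radius of convergence is the smallest modulus among the singular points: 2/11.
The factor ε**2 - 2*ε - 2/3 splits as (ε - a)(ε - a') with a = 1 - (1/3)*sqrt(15), a' = 1 + (1/3)*sqrt(15). At the order-1 pole a set g(ε) = (ε - a)*f(ε) = [-16/(17*(ε - 2/11))] / (ε - a').
Simple pole: residue = g(a) at a = 1 - (1/3)*sqrt(15), which is -1452/3077 - (1188/15385)*sqrt(15).
At the order-1 pole 2/11 set g(ε) = (ε - (2/11))*f(ε) = -16/(17*(ε**2 - 2*ε - 2/3)).
Simple pole: residue = g(a) at a = 2/11, which is 2904/3077.
The factor ε**2 - 2*ε - 2/3 splits as (ε - a)(ε - a') with a = 1 + (1/3)*sqrt(15), a' = 1 - (1/3)*sqrt(15). At the order-1 pole a set g(ε) = (ε - a)*f(ε) = [-16/(17*(ε - 2/11))] / (ε - a').
Simple pole: residue = g(a) at a = 1 + (1/3)*sqrt(15), which is -1452/3077 + (1188/15385)*sqrt(15).
List the singular points by increasing real part (a conjugate pair: the negative imaginary part first).
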